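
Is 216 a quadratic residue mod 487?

Factor out 2: 216 = 2^3·27. Since 487 ≡ 7 (mod 8), (2|487) = +1, and (2|487)^3 = +1. Now have (27|487).
Both 27 ≡ 3 and 487 ≡ 3 (mod 4), so reciprocity gives (27|487) = -(487|27). Reduce: 487 ≡ 1 (mod 27). Now have -(1|27).
(1|27) = 1. Collecting the sign factors: -1.
(216|487) = -1, and 487 is prime, so 216 is not a quadratic residue mod 487.

no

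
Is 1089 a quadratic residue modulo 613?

yes

Reduce the numerator: 1089 ≡ 476 (mod 613), so (1089|613) = (476|613).
Factor out 2: 476 = 2^2·119. Since 613 ≡ 5 (mod 8), (2|613) = -1, and (2|613)^2 = +1. Now have (119|613).
613 ≡ 1 (mod 4), so quadratic reciprocity gives (119|613) = (613|119). Reduce: 613 ≡ 18 (mod 119). Now have (18|119).
Factor out 2: 18 = 2·9. Since 119 ≡ 7 (mod 8), (2|119) = +1. Now have (9|119).
9 ≡ 1 (mod 4), so quadratic reciprocity gives (9|119) = (119|9). Reduce: 119 ≡ 2 (mod 9). Now have (2|9).
Factor out 2: 2 = 2. Since 9 ≡ 1 (mod 8), (2|9) = +1. Now have (1|9).
(1|9) = 1. Collecting the sign factors: 1.
(1089|613) = 1, and 613 is prime, so 1089 is a quadratic residue mod 613.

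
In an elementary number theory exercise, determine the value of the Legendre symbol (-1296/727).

(-1296/727)
  = (158/727)    [-1296 ≡ 158 mod 727]
  = (79/727)    [727 ≡ 7 mod 8 ⇒ (2/727) = +1]
  = -(727/79)    [QR: both ≡ 3 mod 4, sign flips]
  = -(16/79)    [727 ≡ 16 mod 79]
  = -(1/79)    [79 ≡ 7 mod 8 ⇒ (2/79)^4 = +1]
  = -1    [(1/79) = 1]

-1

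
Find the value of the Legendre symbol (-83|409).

1

(-83|409)
  = (83|409)    [409 ≡ 1 mod 4 ⇒ (-1|409) = +1]
  = (409|83)    [QR: 409 ≡ 1 mod 4, sign kept]
  = (77|83)    [409 ≡ 77 mod 83]
  = (83|77)    [QR: 77 ≡ 1 mod 4, sign kept]
  = (6|77)    [83 ≡ 6 mod 77]
  = -(3|77)    [77 ≡ 5 mod 8 ⇒ (2|77) = -1]
  = -(77|3)    [QR: 77 ≡ 1 mod 4, sign kept]
  = -(2|3)    [77 ≡ 2 mod 3]
  = (1|3)    [3 ≡ 3 mod 8 ⇒ (2|3) = -1]
  = 1    [(1|3) = 1]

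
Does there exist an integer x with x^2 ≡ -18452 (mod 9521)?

yes

(-18452/9521)
  = (18452/9521)    [9521 ≡ 1 mod 4 ⇒ (-1/9521) = +1]
  = (8931/9521)    [18452 ≡ 8931 mod 9521]
  = (9521/8931)    [QR: 9521 ≡ 1 mod 4, sign kept]
  = (590/8931)    [9521 ≡ 590 mod 8931]
  = -(295/8931)    [8931 ≡ 3 mod 8 ⇒ (2/8931) = -1]
  = (8931/295)    [QR: both ≡ 3 mod 4, sign flips]
  = (81/295)    [8931 ≡ 81 mod 295]
  = (295/81)    [QR: 81 ≡ 1 mod 4, sign kept]
  = (52/81)    [295 ≡ 52 mod 81]
  = (13/81)    [81 ≡ 1 mod 8 ⇒ (2/81)^2 = +1]
  = (81/13)    [QR: 13 ≡ 1 mod 4, sign kept]
  = (3/13)    [81 ≡ 3 mod 13]
  = (13/3)    [QR: 13 ≡ 1 mod 4, sign kept]
  = (1/3)    [13 ≡ 1 mod 3]
  = 1    [(1/3) = 1]
(-18452/9521) = 1, and 9521 is prime, so -18452 is a quadratic residue mod 9521.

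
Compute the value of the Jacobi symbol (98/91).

Reduce the numerator: 98 ≡ 7 (mod 91), so (98/91) = (7/91).
Both 7 ≡ 3 and 91 ≡ 3 (mod 4), so reciprocity gives (7/91) = -(91/7). Reduce: 91 ≡ 0 (mod 7). Now have -(0/7).
The numerator is now 0 with denominator 7 > 1: the symbol is 0.

0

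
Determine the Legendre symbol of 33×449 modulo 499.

By multiplicativity, (33·449|499) = (33|499)·(449|499).
First factor (33|499):
(33|499)
  = (499|33)    [QR: 33 ≡ 1 mod 4, sign kept]
  = (4|33)    [499 ≡ 4 mod 33]
  = (1|33)    [33 ≡ 1 mod 8 ⇒ (2|33)^2 = +1]
  = 1    [(1|33) = 1]
Second factor (449|499):
(449|499)
  = (499|449)    [QR: 449 ≡ 1 mod 4, sign kept]
  = (50|449)    [499 ≡ 50 mod 449]
  = (25|449)    [449 ≡ 1 mod 8 ⇒ (2|449) = +1]
  = (449|25)    [QR: 25 ≡ 1 mod 4, sign kept]
  = (24|25)    [449 ≡ 24 mod 25]
  = (3|25)    [25 ≡ 1 mod 8 ⇒ (2|25)^3 = +1]
  = (25|3)    [QR: 25 ≡ 1 mod 4, sign kept]
  = (1|3)    [25 ≡ 1 mod 3]
  = 1    [(1|3) = 1]
Product: (1)·(1) = 1.

1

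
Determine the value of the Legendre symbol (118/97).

-1

Reduce the numerator: 118 ≡ 21 (mod 97), so (118/97) = (21/97).
21 ≡ 1 (mod 4), so quadratic reciprocity gives (21/97) = (97/21). Reduce: 97 ≡ 13 (mod 21). Now have (13/21).
13 ≡ 1 (mod 4), so quadratic reciprocity gives (13/21) = (21/13). Reduce: 21 ≡ 8 (mod 13). Now have (8/13).
Factor out 2: 8 = 2^3. Since 13 ≡ 5 (mod 8), (2/13) = -1, and (2/13)^3 = -1. Now have -(1/13).
(1/13) = 1. Collecting the sign factors: -1.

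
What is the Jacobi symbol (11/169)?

(11/169)
  = (169/11)    [QR: 169 ≡ 1 mod 4, sign kept]
  = (4/11)    [169 ≡ 4 mod 11]
  = (1/11)    [11 ≡ 3 mod 8 ⇒ (2/11)^2 = +1]
  = 1    [(1/11) = 1]

1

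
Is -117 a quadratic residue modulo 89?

Pull out -1: (-117/89) = (-1/89)·(117/89). Since 89 ≡ 1 (mod 4), (-1/89) = +1. Now have (117/89).
Reduce the numerator: 117 ≡ 28 (mod 89), so (117/89) = (28/89).
Factor out 2: 28 = 2^2·7. Since 89 ≡ 1 (mod 8), (2/89) = +1, and (2/89)^2 = +1. Now have (7/89).
89 ≡ 1 (mod 4), so quadratic reciprocity gives (7/89) = (89/7). Reduce: 89 ≡ 5 (mod 7). Now have (5/7).
5 ≡ 1 (mod 4), so quadratic reciprocity gives (5/7) = (7/5). Reduce: 7 ≡ 2 (mod 5). Now have (2/5).
Factor out 2: 2 = 2. Since 5 ≡ 5 (mod 8), (2/5) = -1. Now have -(1/5).
(1/5) = 1. Collecting the sign factors: -1.
The Legendre symbol is -1, so x^2 ≡ -117 (mod 89) has no solution.

no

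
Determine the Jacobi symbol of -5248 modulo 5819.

-1

Reduce the numerator: -5248 ≡ 571 (mod 5819), so (-5248|5819) = (571|5819).
Both 571 ≡ 3 and 5819 ≡ 3 (mod 4), so reciprocity gives (571|5819) = -(5819|571). Reduce: 5819 ≡ 109 (mod 571). Now have -(109|571).
109 ≡ 1 (mod 4), so quadratic reciprocity gives (109|571) = (571|109). Reduce: 571 ≡ 26 (mod 109). Now have -(26|109).
Factor out 2: 26 = 2·13. Since 109 ≡ 5 (mod 8), (2|109) = -1. Now have (13|109).
13 ≡ 1 (mod 4), so quadratic reciprocity gives (13|109) = (109|13). Reduce: 109 ≡ 5 (mod 13). Now have (5|13).
5 ≡ 1 (mod 4), so quadratic reciprocity gives (5|13) = (13|5). Reduce: 13 ≡ 3 (mod 5). Now have (3|5).
5 ≡ 1 (mod 4), so quadratic reciprocity gives (3|5) = (5|3). Reduce: 5 ≡ 2 (mod 3). Now have (2|3).
Factor out 2: 2 = 2. Since 3 ≡ 3 (mod 8), (2|3) = -1. Now have -(1|3).
(1|3) = 1. Collecting the sign factors: -1.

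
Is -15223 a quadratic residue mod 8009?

(-15223/8009)
  = (15223/8009)    [8009 ≡ 1 mod 4 ⇒ (-1/8009) = +1]
  = (7214/8009)    [15223 ≡ 7214 mod 8009]
  = (3607/8009)    [8009 ≡ 1 mod 8 ⇒ (2/8009) = +1]
  = (8009/3607)    [QR: 8009 ≡ 1 mod 4, sign kept]
  = (795/3607)    [8009 ≡ 795 mod 3607]
  = -(3607/795)    [QR: both ≡ 3 mod 4, sign flips]
  = -(427/795)    [3607 ≡ 427 mod 795]
  = (795/427)    [QR: both ≡ 3 mod 4, sign flips]
  = (368/427)    [795 ≡ 368 mod 427]
  = (23/427)    [427 ≡ 3 mod 8 ⇒ (2/427)^4 = +1]
  = -(427/23)    [QR: both ≡ 3 mod 4, sign flips]
  = -(13/23)    [427 ≡ 13 mod 23]
  = -(23/13)    [QR: 13 ≡ 1 mod 4, sign kept]
  = -(10/13)    [23 ≡ 10 mod 13]
  = (5/13)    [13 ≡ 5 mod 8 ⇒ (2/13) = -1]
  = (13/5)    [QR: 5 ≡ 1 mod 4, sign kept]
  = (3/5)    [13 ≡ 3 mod 5]
  = (5/3)    [QR: 5 ≡ 1 mod 4, sign kept]
  = (2/3)    [5 ≡ 2 mod 3]
  = -(1/3)    [3 ≡ 3 mod 8 ⇒ (2/3) = -1]
  = -1    [(1/3) = 1]
The Legendre symbol is -1, so x^2 ≡ -15223 (mod 8009) has no solution.

no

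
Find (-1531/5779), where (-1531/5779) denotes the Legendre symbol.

-1

(-1531/5779)
  = (4248/5779)    [-1531 ≡ 4248 mod 5779]
  = -(531/5779)    [5779 ≡ 3 mod 8 ⇒ (2/5779)^3 = -1]
  = (5779/531)    [QR: both ≡ 3 mod 4, sign flips]
  = (469/531)    [5779 ≡ 469 mod 531]
  = (531/469)    [QR: 469 ≡ 1 mod 4, sign kept]
  = (62/469)    [531 ≡ 62 mod 469]
  = -(31/469)    [469 ≡ 5 mod 8 ⇒ (2/469) = -1]
  = -(469/31)    [QR: 469 ≡ 1 mod 4, sign kept]
  = -(4/31)    [469 ≡ 4 mod 31]
  = -(1/31)    [31 ≡ 7 mod 8 ⇒ (2/31)^2 = +1]
  = -1    [(1/31) = 1]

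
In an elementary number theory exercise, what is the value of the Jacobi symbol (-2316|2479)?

(-2316|2479)
  = -(2316|2479)    [2479 ≡ 3 mod 4 ⇒ (-1|2479) = -1]
  = -(579|2479)    [2479 ≡ 7 mod 8 ⇒ (2|2479)^2 = +1]
  = (2479|579)    [QR: both ≡ 3 mod 4, sign flips]
  = (163|579)    [2479 ≡ 163 mod 579]
  = -(579|163)    [QR: both ≡ 3 mod 4, sign flips]
  = -(90|163)    [579 ≡ 90 mod 163]
  = (45|163)    [163 ≡ 3 mod 8 ⇒ (2|163) = -1]
  = (163|45)    [QR: 45 ≡ 1 mod 4, sign kept]
  = (28|45)    [163 ≡ 28 mod 45]
  = (7|45)    [45 ≡ 5 mod 8 ⇒ (2|45)^2 = +1]
  = (45|7)    [QR: 45 ≡ 1 mod 4, sign kept]
  = (3|7)    [45 ≡ 3 mod 7]
  = -(7|3)    [QR: both ≡ 3 mod 4, sign flips]
  = -(1|3)    [7 ≡ 1 mod 3]
  = -1    [(1|3) = 1]

-1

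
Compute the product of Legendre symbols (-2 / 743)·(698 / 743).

By multiplicativity, (-2·698 / 743) = (-2 / 743)·(698 / 743).
First factor (-2 / 743):
Reduce the numerator: -2 ≡ 741 (mod 743), so (-2 / 743) = (741 / 743).
741 ≡ 1 (mod 4), so quadratic reciprocity gives (741 / 743) = (743 / 741). Reduce: 743 ≡ 2 (mod 741). Now have (2 / 741).
Factor out 2: 2 = 2. Since 741 ≡ 5 (mod 8), (2 / 741) = -1. Now have -(1 / 741).
(1 / 741) = 1. Collecting the sign factors: -1.
Second factor (698 / 743):
Factor out 2: 698 = 2·349. Since 743 ≡ 7 (mod 8), (2 / 743) = +1. Now have (349 / 743).
349 ≡ 1 (mod 4), so quadratic reciprocity gives (349 / 743) = (743 / 349). Reduce: 743 ≡ 45 (mod 349). Now have (45 / 349).
45 ≡ 1 (mod 4), so quadratic reciprocity gives (45 / 349) = (349 / 45). Reduce: 349 ≡ 34 (mod 45). Now have (34 / 45).
Factor out 2: 34 = 2·17. Since 45 ≡ 5 (mod 8), (2 / 45) = -1. Now have -(17 / 45).
17 ≡ 1 (mod 4), so quadratic reciprocity gives (17 / 45) = (45 / 17). Reduce: 45 ≡ 11 (mod 17). Now have -(11 / 17).
17 ≡ 1 (mod 4), so quadratic reciprocity gives (11 / 17) = (17 / 11). Reduce: 17 ≡ 6 (mod 11). Now have -(6 / 11).
Factor out 2: 6 = 2·3. Since 11 ≡ 3 (mod 8), (2 / 11) = -1. Now have (3 / 11).
Both 3 ≡ 3 and 11 ≡ 3 (mod 4), so reciprocity gives (3 / 11) = -(11 / 3). Reduce: 11 ≡ 2 (mod 3). Now have -(2 / 3).
Factor out 2: 2 = 2. Since 3 ≡ 3 (mod 8), (2 / 3) = -1. Now have (1 / 3).
(1 / 3) = 1. Collecting the sign factors: 1.
Product: (-1)·(1) = -1.

-1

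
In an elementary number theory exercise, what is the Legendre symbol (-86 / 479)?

1

(-86 / 479)
  = (393 / 479)    [-86 ≡ 393 mod 479]
  = (479 / 393)    [QR: 393 ≡ 1 mod 4, sign kept]
  = (86 / 393)    [479 ≡ 86 mod 393]
  = (43 / 393)    [393 ≡ 1 mod 8 ⇒ (2 / 393) = +1]
  = (393 / 43)    [QR: 393 ≡ 1 mod 4, sign kept]
  = (6 / 43)    [393 ≡ 6 mod 43]
  = -(3 / 43)    [43 ≡ 3 mod 8 ⇒ (2 / 43) = -1]
  = (43 / 3)    [QR: both ≡ 3 mod 4, sign flips]
  = (1 / 3)    [43 ≡ 1 mod 3]
  = 1    [(1 / 3) = 1]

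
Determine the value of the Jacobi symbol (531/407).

-1

(531/407)
  = (124/407)    [531 ≡ 124 mod 407]
  = (31/407)    [407 ≡ 7 mod 8 ⇒ (2/407)^2 = +1]
  = -(407/31)    [QR: both ≡ 3 mod 4, sign flips]
  = -(4/31)    [407 ≡ 4 mod 31]
  = -(1/31)    [31 ≡ 7 mod 8 ⇒ (2/31)^2 = +1]
  = -1    [(1/31) = 1]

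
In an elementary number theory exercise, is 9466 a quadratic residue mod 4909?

no

(9466/4909)
  = (4557/4909)    [9466 ≡ 4557 mod 4909]
  = (4909/4557)    [QR: 4557 ≡ 1 mod 4, sign kept]
  = (352/4557)    [4909 ≡ 352 mod 4557]
  = -(11/4557)    [4557 ≡ 5 mod 8 ⇒ (2/4557)^5 = -1]
  = -(4557/11)    [QR: 4557 ≡ 1 mod 4, sign kept]
  = -(3/11)    [4557 ≡ 3 mod 11]
  = (11/3)    [QR: both ≡ 3 mod 4, sign flips]
  = (2/3)    [11 ≡ 2 mod 3]
  = -(1/3)    [3 ≡ 3 mod 8 ⇒ (2/3) = -1]
  = -1    [(1/3) = 1]
The Legendre symbol is -1, so x^2 ≡ 9466 (mod 4909) has no solution.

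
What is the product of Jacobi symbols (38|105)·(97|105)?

-1

By multiplicativity, (38·97|105) = (38|105)·(97|105).
First factor (38|105):
(38|105)
  = (19|105)    [105 ≡ 1 mod 8 ⇒ (2|105) = +1]
  = (105|19)    [QR: 105 ≡ 1 mod 4, sign kept]
  = (10|19)    [105 ≡ 10 mod 19]
  = -(5|19)    [19 ≡ 3 mod 8 ⇒ (2|19) = -1]
  = -(19|5)    [QR: 5 ≡ 1 mod 4, sign kept]
  = -(4|5)    [19 ≡ 4 mod 5]
  = -(1|5)    [5 ≡ 5 mod 8 ⇒ (2|5)^2 = +1]
  = -1    [(1|5) = 1]
Second factor (97|105):
(97|105)
  = (105|97)    [QR: 97 ≡ 1 mod 4, sign kept]
  = (8|97)    [105 ≡ 8 mod 97]
  = (1|97)    [97 ≡ 1 mod 8 ⇒ (2|97)^3 = +1]
  = 1    [(1|97) = 1]
Product: (-1)·(1) = -1.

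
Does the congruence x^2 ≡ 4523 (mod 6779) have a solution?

no

Both 4523 ≡ 3 and 6779 ≡ 3 (mod 4), so reciprocity gives (4523|6779) = -(6779|4523). Reduce: 6779 ≡ 2256 (mod 4523). Now have -(2256|4523).
Factor out 2: 2256 = 2^4·141. Since 4523 ≡ 3 (mod 8), (2|4523) = -1, and (2|4523)^4 = +1. Now have -(141|4523).
141 ≡ 1 (mod 4), so quadratic reciprocity gives (141|4523) = (4523|141). Reduce: 4523 ≡ 11 (mod 141). Now have -(11|141).
141 ≡ 1 (mod 4), so quadratic reciprocity gives (11|141) = (141|11). Reduce: 141 ≡ 9 (mod 11). Now have -(9|11).
9 ≡ 1 (mod 4), so quadratic reciprocity gives (9|11) = (11|9). Reduce: 11 ≡ 2 (mod 9). Now have -(2|9).
Factor out 2: 2 = 2. Since 9 ≡ 1 (mod 8), (2|9) = +1. Now have -(1|9).
(1|9) = 1. Collecting the sign factors: -1.
(4523|6779) = -1, and 6779 is prime, so 4523 is not a quadratic residue mod 6779.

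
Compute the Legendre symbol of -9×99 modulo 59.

By multiplicativity, (-9·99 / 59) = (-9 / 59)·(99 / 59).
First factor (-9 / 59):
Reduce the numerator: -9 ≡ 50 (mod 59), so (-9 / 59) = (50 / 59).
Factor out 2: 50 = 2·25. Since 59 ≡ 3 (mod 8), (2 / 59) = -1. Now have -(25 / 59).
25 ≡ 1 (mod 4), so quadratic reciprocity gives (25 / 59) = (59 / 25). Reduce: 59 ≡ 9 (mod 25). Now have -(9 / 25).
9 ≡ 1 (mod 4), so quadratic reciprocity gives (9 / 25) = (25 / 9). Reduce: 25 ≡ 7 (mod 9). Now have -(7 / 9).
9 ≡ 1 (mod 4), so quadratic reciprocity gives (7 / 9) = (9 / 7). Reduce: 9 ≡ 2 (mod 7). Now have -(2 / 7).
Factor out 2: 2 = 2. Since 7 ≡ 7 (mod 8), (2 / 7) = +1. Now have -(1 / 7).
(1 / 7) = 1. Collecting the sign factors: -1.
Second factor (99 / 59):
Reduce the numerator: 99 ≡ 40 (mod 59), so (99 / 59) = (40 / 59).
Factor out 2: 40 = 2^3·5. Since 59 ≡ 3 (mod 8), (2 / 59) = -1, and (2 / 59)^3 = -1. Now have -(5 / 59).
5 ≡ 1 (mod 4), so quadratic reciprocity gives (5 / 59) = (59 / 5). Reduce: 59 ≡ 4 (mod 5). Now have -(4 / 5).
Factor out 2: 4 = 2^2. Since 5 ≡ 5 (mod 8), (2 / 5) = -1, and (2 / 5)^2 = +1. Now have -(1 / 5).
(1 / 5) = 1. Collecting the sign factors: -1.
Product: (-1)·(-1) = 1.

1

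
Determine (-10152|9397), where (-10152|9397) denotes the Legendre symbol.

1

(-10152|9397)
  = (10152|9397)    [9397 ≡ 1 mod 4 ⇒ (-1|9397) = +1]
  = (755|9397)    [10152 ≡ 755 mod 9397]
  = (9397|755)    [QR: 9397 ≡ 1 mod 4, sign kept]
  = (337|755)    [9397 ≡ 337 mod 755]
  = (755|337)    [QR: 337 ≡ 1 mod 4, sign kept]
  = (81|337)    [755 ≡ 81 mod 337]
  = (337|81)    [QR: 81 ≡ 1 mod 4, sign kept]
  = (13|81)    [337 ≡ 13 mod 81]
  = (81|13)    [QR: 13 ≡ 1 mod 4, sign kept]
  = (3|13)    [81 ≡ 3 mod 13]
  = (13|3)    [QR: 13 ≡ 1 mod 4, sign kept]
  = (1|3)    [13 ≡ 1 mod 3]
  = 1    [(1|3) = 1]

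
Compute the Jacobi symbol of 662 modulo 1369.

Factor out 2: 662 = 2·331. Since 1369 ≡ 1 (mod 8), (2/1369) = +1. Now have (331/1369).
1369 ≡ 1 (mod 4), so quadratic reciprocity gives (331/1369) = (1369/331). Reduce: 1369 ≡ 45 (mod 331). Now have (45/331).
45 ≡ 1 (mod 4), so quadratic reciprocity gives (45/331) = (331/45). Reduce: 331 ≡ 16 (mod 45). Now have (16/45).
Factor out 2: 16 = 2^4. Since 45 ≡ 5 (mod 8), (2/45) = -1, and (2/45)^4 = +1. Now have (1/45).
(1/45) = 1. Collecting the sign factors: 1.

1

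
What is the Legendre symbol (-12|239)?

-1

(-12|239)
  = (227|239)    [-12 ≡ 227 mod 239]
  = -(239|227)    [QR: both ≡ 3 mod 4, sign flips]
  = -(12|227)    [239 ≡ 12 mod 227]
  = -(3|227)    [227 ≡ 3 mod 8 ⇒ (2|227)^2 = +1]
  = (227|3)    [QR: both ≡ 3 mod 4, sign flips]
  = (2|3)    [227 ≡ 2 mod 3]
  = -(1|3)    [3 ≡ 3 mod 8 ⇒ (2|3) = -1]
  = -1    [(1|3) = 1]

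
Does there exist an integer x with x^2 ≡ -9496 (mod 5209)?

Pull out -1: (-9496/5209) = (-1/5209)·(9496/5209). Since 5209 ≡ 1 (mod 4), (-1/5209) = +1. Now have (9496/5209).
Reduce the numerator: 9496 ≡ 4287 (mod 5209), so (9496/5209) = (4287/5209).
5209 ≡ 1 (mod 4), so quadratic reciprocity gives (4287/5209) = (5209/4287). Reduce: 5209 ≡ 922 (mod 4287). Now have (922/4287).
Factor out 2: 922 = 2·461. Since 4287 ≡ 7 (mod 8), (2/4287) = +1. Now have (461/4287).
461 ≡ 1 (mod 4), so quadratic reciprocity gives (461/4287) = (4287/461). Reduce: 4287 ≡ 138 (mod 461). Now have (138/461).
Factor out 2: 138 = 2·69. Since 461 ≡ 5 (mod 8), (2/461) = -1. Now have -(69/461).
69 ≡ 1 (mod 4), so quadratic reciprocity gives (69/461) = (461/69). Reduce: 461 ≡ 47 (mod 69). Now have -(47/69).
69 ≡ 1 (mod 4), so quadratic reciprocity gives (47/69) = (69/47). Reduce: 69 ≡ 22 (mod 47). Now have -(22/47).
Factor out 2: 22 = 2·11. Since 47 ≡ 7 (mod 8), (2/47) = +1. Now have -(11/47).
Both 11 ≡ 3 and 47 ≡ 3 (mod 4), so reciprocity gives (11/47) = -(47/11). Reduce: 47 ≡ 3 (mod 11). Now have (3/11).
Both 3 ≡ 3 and 11 ≡ 3 (mod 4), so reciprocity gives (3/11) = -(11/3). Reduce: 11 ≡ 2 (mod 3). Now have -(2/3).
Factor out 2: 2 = 2. Since 3 ≡ 3 (mod 8), (2/3) = -1. Now have (1/3).
(1/3) = 1. Collecting the sign factors: 1.
The Legendre symbol is 1, so x^2 ≡ -9496 (mod 5209) has solution.

yes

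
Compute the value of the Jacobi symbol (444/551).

(444/551)
  = (111/551)    [551 ≡ 7 mod 8 ⇒ (2/551)^2 = +1]
  = -(551/111)    [QR: both ≡ 3 mod 4, sign flips]
  = -(107/111)    [551 ≡ 107 mod 111]
  = (111/107)    [QR: both ≡ 3 mod 4, sign flips]
  = (4/107)    [111 ≡ 4 mod 107]
  = (1/107)    [107 ≡ 3 mod 8 ⇒ (2/107)^2 = +1]
  = 1    [(1/107) = 1]

1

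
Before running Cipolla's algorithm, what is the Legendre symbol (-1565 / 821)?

(-1565 / 821)
  = (1565 / 821)    [821 ≡ 1 mod 4 ⇒ (-1 / 821) = +1]
  = (744 / 821)    [1565 ≡ 744 mod 821]
  = -(93 / 821)    [821 ≡ 5 mod 8 ⇒ (2 / 821)^3 = -1]
  = -(821 / 93)    [QR: 93 ≡ 1 mod 4, sign kept]
  = -(77 / 93)    [821 ≡ 77 mod 93]
  = -(93 / 77)    [QR: 77 ≡ 1 mod 4, sign kept]
  = -(16 / 77)    [93 ≡ 16 mod 77]
  = -(1 / 77)    [77 ≡ 5 mod 8 ⇒ (2 / 77)^4 = +1]
  = -1    [(1 / 77) = 1]

-1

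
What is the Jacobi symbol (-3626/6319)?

1

(-3626/6319)
  = (2693/6319)    [-3626 ≡ 2693 mod 6319]
  = (6319/2693)    [QR: 2693 ≡ 1 mod 4, sign kept]
  = (933/2693)    [6319 ≡ 933 mod 2693]
  = (2693/933)    [QR: 933 ≡ 1 mod 4, sign kept]
  = (827/933)    [2693 ≡ 827 mod 933]
  = (933/827)    [QR: 933 ≡ 1 mod 4, sign kept]
  = (106/827)    [933 ≡ 106 mod 827]
  = -(53/827)    [827 ≡ 3 mod 8 ⇒ (2/827) = -1]
  = -(827/53)    [QR: 53 ≡ 1 mod 4, sign kept]
  = -(32/53)    [827 ≡ 32 mod 53]
  = (1/53)    [53 ≡ 5 mod 8 ⇒ (2/53)^5 = -1]
  = 1    [(1/53) = 1]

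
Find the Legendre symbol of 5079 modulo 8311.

1

(5079 / 8311)
  = -(8311 / 5079)    [QR: both ≡ 3 mod 4, sign flips]
  = -(3232 / 5079)    [8311 ≡ 3232 mod 5079]
  = -(101 / 5079)    [5079 ≡ 7 mod 8 ⇒ (2 / 5079)^5 = +1]
  = -(5079 / 101)    [QR: 101 ≡ 1 mod 4, sign kept]
  = -(29 / 101)    [5079 ≡ 29 mod 101]
  = -(101 / 29)    [QR: 29 ≡ 1 mod 4, sign kept]
  = -(14 / 29)    [101 ≡ 14 mod 29]
  = (7 / 29)    [29 ≡ 5 mod 8 ⇒ (2 / 29) = -1]
  = (29 / 7)    [QR: 29 ≡ 1 mod 4, sign kept]
  = (1 / 7)    [29 ≡ 1 mod 7]
  = 1    [(1 / 7) = 1]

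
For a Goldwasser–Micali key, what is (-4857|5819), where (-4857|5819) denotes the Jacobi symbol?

Pull out -1: (-4857|5819) = (-1|5819)·(4857|5819). Since 5819 ≡ 3 (mod 4), (-1|5819) = -1. Now have -(4857|5819).
4857 ≡ 1 (mod 4), so quadratic reciprocity gives (4857|5819) = (5819|4857). Reduce: 5819 ≡ 962 (mod 4857). Now have -(962|4857).
Factor out 2: 962 = 2·481. Since 4857 ≡ 1 (mod 8), (2|4857) = +1. Now have -(481|4857).
481 ≡ 1 (mod 4), so quadratic reciprocity gives (481|4857) = (4857|481). Reduce: 4857 ≡ 47 (mod 481). Now have -(47|481).
481 ≡ 1 (mod 4), so quadratic reciprocity gives (47|481) = (481|47). Reduce: 481 ≡ 11 (mod 47). Now have -(11|47).
Both 11 ≡ 3 and 47 ≡ 3 (mod 4), so reciprocity gives (11|47) = -(47|11). Reduce: 47 ≡ 3 (mod 11). Now have (3|11).
Both 3 ≡ 3 and 11 ≡ 3 (mod 4), so reciprocity gives (3|11) = -(11|3). Reduce: 11 ≡ 2 (mod 3). Now have -(2|3).
Factor out 2: 2 = 2. Since 3 ≡ 3 (mod 8), (2|3) = -1. Now have (1|3).
(1|3) = 1. Collecting the sign factors: 1.

1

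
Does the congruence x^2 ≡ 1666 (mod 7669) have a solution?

no

(1666/7669)
  = -(833/7669)    [7669 ≡ 5 mod 8 ⇒ (2/7669) = -1]
  = -(7669/833)    [QR: 833 ≡ 1 mod 4, sign kept]
  = -(172/833)    [7669 ≡ 172 mod 833]
  = -(43/833)    [833 ≡ 1 mod 8 ⇒ (2/833)^2 = +1]
  = -(833/43)    [QR: 833 ≡ 1 mod 4, sign kept]
  = -(16/43)    [833 ≡ 16 mod 43]
  = -(1/43)    [43 ≡ 3 mod 8 ⇒ (2/43)^4 = +1]
  = -1    [(1/43) = 1]
The Legendre symbol is -1, so x^2 ≡ 1666 (mod 7669) has no solution.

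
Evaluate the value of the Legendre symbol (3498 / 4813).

Factor out 2: 3498 = 2·1749. Since 4813 ≡ 5 (mod 8), (2 / 4813) = -1. Now have -(1749 / 4813).
1749 ≡ 1 (mod 4), so quadratic reciprocity gives (1749 / 4813) = (4813 / 1749). Reduce: 4813 ≡ 1315 (mod 1749). Now have -(1315 / 1749).
1749 ≡ 1 (mod 4), so quadratic reciprocity gives (1315 / 1749) = (1749 / 1315). Reduce: 1749 ≡ 434 (mod 1315). Now have -(434 / 1315).
Factor out 2: 434 = 2·217. Since 1315 ≡ 3 (mod 8), (2 / 1315) = -1. Now have (217 / 1315).
217 ≡ 1 (mod 4), so quadratic reciprocity gives (217 / 1315) = (1315 / 217). Reduce: 1315 ≡ 13 (mod 217). Now have (13 / 217).
13 ≡ 1 (mod 4), so quadratic reciprocity gives (13 / 217) = (217 / 13). Reduce: 217 ≡ 9 (mod 13). Now have (9 / 13).
9 ≡ 1 (mod 4), so quadratic reciprocity gives (9 / 13) = (13 / 9). Reduce: 13 ≡ 4 (mod 9). Now have (4 / 9).
Factor out 2: 4 = 2^2. Since 9 ≡ 1 (mod 8), (2 / 9) = +1, and (2 / 9)^2 = +1. Now have (1 / 9).
(1 / 9) = 1. Collecting the sign factors: 1.

1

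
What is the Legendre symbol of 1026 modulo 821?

1

Reduce the numerator: 1026 ≡ 205 (mod 821), so (1026 / 821) = (205 / 821).
205 ≡ 1 (mod 4), so quadratic reciprocity gives (205 / 821) = (821 / 205). Reduce: 821 ≡ 1 (mod 205). Now have (1 / 205).
(1 / 205) = 1. Collecting the sign factors: 1.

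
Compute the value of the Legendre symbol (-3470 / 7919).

1

Reduce the numerator: -3470 ≡ 4449 (mod 7919), so (-3470 / 7919) = (4449 / 7919).
4449 ≡ 1 (mod 4), so quadratic reciprocity gives (4449 / 7919) = (7919 / 4449). Reduce: 7919 ≡ 3470 (mod 4449). Now have (3470 / 4449).
Factor out 2: 3470 = 2·1735. Since 4449 ≡ 1 (mod 8), (2 / 4449) = +1. Now have (1735 / 4449).
4449 ≡ 1 (mod 4), so quadratic reciprocity gives (1735 / 4449) = (4449 / 1735). Reduce: 4449 ≡ 979 (mod 1735). Now have (979 / 1735).
Both 979 ≡ 3 and 1735 ≡ 3 (mod 4), so reciprocity gives (979 / 1735) = -(1735 / 979). Reduce: 1735 ≡ 756 (mod 979). Now have -(756 / 979).
Factor out 2: 756 = 2^2·189. Since 979 ≡ 3 (mod 8), (2 / 979) = -1, and (2 / 979)^2 = +1. Now have -(189 / 979).
189 ≡ 1 (mod 4), so quadratic reciprocity gives (189 / 979) = (979 / 189). Reduce: 979 ≡ 34 (mod 189). Now have -(34 / 189).
Factor out 2: 34 = 2·17. Since 189 ≡ 5 (mod 8), (2 / 189) = -1. Now have (17 / 189).
17 ≡ 1 (mod 4), so quadratic reciprocity gives (17 / 189) = (189 / 17). Reduce: 189 ≡ 2 (mod 17). Now have (2 / 17).
Factor out 2: 2 = 2. Since 17 ≡ 1 (mod 8), (2 / 17) = +1. Now have (1 / 17).
(1 / 17) = 1. Collecting the sign factors: 1.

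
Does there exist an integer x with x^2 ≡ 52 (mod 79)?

Factor out 2: 52 = 2^2·13. Since 79 ≡ 7 (mod 8), (2/79) = +1, and (2/79)^2 = +1. Now have (13/79).
13 ≡ 1 (mod 4), so quadratic reciprocity gives (13/79) = (79/13). Reduce: 79 ≡ 1 (mod 13). Now have (1/13).
(1/13) = 1. Collecting the sign factors: 1.
(52/79) = 1, and 79 is prime, so 52 is a quadratic residue mod 79.

yes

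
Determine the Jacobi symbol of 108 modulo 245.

-1

(108 / 245)
  = (27 / 245)    [245 ≡ 5 mod 8 ⇒ (2 / 245)^2 = +1]
  = (245 / 27)    [QR: 245 ≡ 1 mod 4, sign kept]
  = (2 / 27)    [245 ≡ 2 mod 27]
  = -(1 / 27)    [27 ≡ 3 mod 8 ⇒ (2 / 27) = -1]
  = -1    [(1 / 27) = 1]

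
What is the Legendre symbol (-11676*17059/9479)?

-1

By multiplicativity, (-11676·17059/9479) = (-11676/9479)·(17059/9479).
First factor (-11676/9479):
Reduce the numerator: -11676 ≡ 7282 (mod 9479), so (-11676/9479) = (7282/9479).
Factor out 2: 7282 = 2·3641. Since 9479 ≡ 7 (mod 8), (2/9479) = +1. Now have (3641/9479).
3641 ≡ 1 (mod 4), so quadratic reciprocity gives (3641/9479) = (9479/3641). Reduce: 9479 ≡ 2197 (mod 3641). Now have (2197/3641).
2197 ≡ 1 (mod 4), so quadratic reciprocity gives (2197/3641) = (3641/2197). Reduce: 3641 ≡ 1444 (mod 2197). Now have (1444/2197).
Factor out 2: 1444 = 2^2·361. Since 2197 ≡ 5 (mod 8), (2/2197) = -1, and (2/2197)^2 = +1. Now have (361/2197).
361 ≡ 1 (mod 4), so quadratic reciprocity gives (361/2197) = (2197/361). Reduce: 2197 ≡ 31 (mod 361). Now have (31/361).
361 ≡ 1 (mod 4), so quadratic reciprocity gives (31/361) = (361/31). Reduce: 361 ≡ 20 (mod 31). Now have (20/31).
Factor out 2: 20 = 2^2·5. Since 31 ≡ 7 (mod 8), (2/31) = +1, and (2/31)^2 = +1. Now have (5/31).
5 ≡ 1 (mod 4), so quadratic reciprocity gives (5/31) = (31/5). Reduce: 31 ≡ 1 (mod 5). Now have (1/5).
(1/5) = 1. Collecting the sign factors: 1.
Second factor (17059/9479):
Reduce the numerator: 17059 ≡ 7580 (mod 9479), so (17059/9479) = (7580/9479).
Factor out 2: 7580 = 2^2·1895. Since 9479 ≡ 7 (mod 8), (2/9479) = +1, and (2/9479)^2 = +1. Now have (1895/9479).
Both 1895 ≡ 3 and 9479 ≡ 3 (mod 4), so reciprocity gives (1895/9479) = -(9479/1895). Reduce: 9479 ≡ 4 (mod 1895). Now have -(4/1895).
Factor out 2: 4 = 2^2. Since 1895 ≡ 7 (mod 8), (2/1895) = +1, and (2/1895)^2 = +1. Now have -(1/1895).
(1/1895) = 1. Collecting the sign factors: -1.
Product: (1)·(-1) = -1.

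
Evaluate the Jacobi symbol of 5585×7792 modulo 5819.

-1

By multiplicativity, (5585·7792/5819) = (5585/5819)·(7792/5819).
First factor (5585/5819):
5585 ≡ 1 (mod 4), so quadratic reciprocity gives (5585/5819) = (5819/5585). Reduce: 5819 ≡ 234 (mod 5585). Now have (234/5585).
Factor out 2: 234 = 2·117. Since 5585 ≡ 1 (mod 8), (2/5585) = +1. Now have (117/5585).
117 ≡ 1 (mod 4), so quadratic reciprocity gives (117/5585) = (5585/117). Reduce: 5585 ≡ 86 (mod 117). Now have (86/117).
Factor out 2: 86 = 2·43. Since 117 ≡ 5 (mod 8), (2/117) = -1. Now have -(43/117).
117 ≡ 1 (mod 4), so quadratic reciprocity gives (43/117) = (117/43). Reduce: 117 ≡ 31 (mod 43). Now have -(31/43).
Both 31 ≡ 3 and 43 ≡ 3 (mod 4), so reciprocity gives (31/43) = -(43/31). Reduce: 43 ≡ 12 (mod 31). Now have (12/31).
Factor out 2: 12 = 2^2·3. Since 31 ≡ 7 (mod 8), (2/31) = +1, and (2/31)^2 = +1. Now have (3/31).
Both 3 ≡ 3 and 31 ≡ 3 (mod 4), so reciprocity gives (3/31) = -(31/3). Reduce: 31 ≡ 1 (mod 3). Now have -(1/3).
(1/3) = 1. Collecting the sign factors: -1.
Second factor (7792/5819):
Reduce the numerator: 7792 ≡ 1973 (mod 5819), so (7792/5819) = (1973/5819).
1973 ≡ 1 (mod 4), so quadratic reciprocity gives (1973/5819) = (5819/1973). Reduce: 5819 ≡ 1873 (mod 1973). Now have (1873/1973).
1873 ≡ 1 (mod 4), so quadratic reciprocity gives (1873/1973) = (1973/1873). Reduce: 1973 ≡ 100 (mod 1873). Now have (100/1873).
Factor out 2: 100 = 2^2·25. Since 1873 ≡ 1 (mod 8), (2/1873) = +1, and (2/1873)^2 = +1. Now have (25/1873).
25 ≡ 1 (mod 4), so quadratic reciprocity gives (25/1873) = (1873/25). Reduce: 1873 ≡ 23 (mod 25). Now have (23/25).
25 ≡ 1 (mod 4), so quadratic reciprocity gives (23/25) = (25/23). Reduce: 25 ≡ 2 (mod 23). Now have (2/23).
Factor out 2: 2 = 2. Since 23 ≡ 7 (mod 8), (2/23) = +1. Now have (1/23).
(1/23) = 1. Collecting the sign factors: 1.
Product: (-1)·(1) = -1.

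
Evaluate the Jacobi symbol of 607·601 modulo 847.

1

By multiplicativity, (607·601 / 847) = (607 / 847)·(601 / 847).
First factor (607 / 847):
Both 607 ≡ 3 and 847 ≡ 3 (mod 4), so reciprocity gives (607 / 847) = -(847 / 607). Reduce: 847 ≡ 240 (mod 607). Now have -(240 / 607).
Factor out 2: 240 = 2^4·15. Since 607 ≡ 7 (mod 8), (2 / 607) = +1, and (2 / 607)^4 = +1. Now have -(15 / 607).
Both 15 ≡ 3 and 607 ≡ 3 (mod 4), so reciprocity gives (15 / 607) = -(607 / 15). Reduce: 607 ≡ 7 (mod 15). Now have (7 / 15).
Both 7 ≡ 3 and 15 ≡ 3 (mod 4), so reciprocity gives (7 / 15) = -(15 / 7). Reduce: 15 ≡ 1 (mod 7). Now have -(1 / 7).
(1 / 7) = 1. Collecting the sign factors: -1.
Second factor (601 / 847):
601 ≡ 1 (mod 4), so quadratic reciprocity gives (601 / 847) = (847 / 601). Reduce: 847 ≡ 246 (mod 601). Now have (246 / 601).
Factor out 2: 246 = 2·123. Since 601 ≡ 1 (mod 8), (2 / 601) = +1. Now have (123 / 601).
601 ≡ 1 (mod 4), so quadratic reciprocity gives (123 / 601) = (601 / 123). Reduce: 601 ≡ 109 (mod 123). Now have (109 / 123).
109 ≡ 1 (mod 4), so quadratic reciprocity gives (109 / 123) = (123 / 109). Reduce: 123 ≡ 14 (mod 109). Now have (14 / 109).
Factor out 2: 14 = 2·7. Since 109 ≡ 5 (mod 8), (2 / 109) = -1. Now have -(7 / 109).
109 ≡ 1 (mod 4), so quadratic reciprocity gives (7 / 109) = (109 / 7). Reduce: 109 ≡ 4 (mod 7). Now have -(4 / 7).
Factor out 2: 4 = 2^2. Since 7 ≡ 7 (mod 8), (2 / 7) = +1, and (2 / 7)^2 = +1. Now have -(1 / 7).
(1 / 7) = 1. Collecting the sign factors: -1.
Product: (-1)·(-1) = 1.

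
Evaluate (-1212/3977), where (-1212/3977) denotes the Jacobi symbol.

Reduce the numerator: -1212 ≡ 2765 (mod 3977), so (-1212/3977) = (2765/3977).
2765 ≡ 1 (mod 4), so quadratic reciprocity gives (2765/3977) = (3977/2765). Reduce: 3977 ≡ 1212 (mod 2765). Now have (1212/2765).
Factor out 2: 1212 = 2^2·303. Since 2765 ≡ 5 (mod 8), (2/2765) = -1, and (2/2765)^2 = +1. Now have (303/2765).
2765 ≡ 1 (mod 4), so quadratic reciprocity gives (303/2765) = (2765/303). Reduce: 2765 ≡ 38 (mod 303). Now have (38/303).
Factor out 2: 38 = 2·19. Since 303 ≡ 7 (mod 8), (2/303) = +1. Now have (19/303).
Both 19 ≡ 3 and 303 ≡ 3 (mod 4), so reciprocity gives (19/303) = -(303/19). Reduce: 303 ≡ 18 (mod 19). Now have -(18/19).
Factor out 2: 18 = 2·9. Since 19 ≡ 3 (mod 8), (2/19) = -1. Now have (9/19).
9 ≡ 1 (mod 4), so quadratic reciprocity gives (9/19) = (19/9). Reduce: 19 ≡ 1 (mod 9). Now have (1/9).
(1/9) = 1. Collecting the sign factors: 1.

1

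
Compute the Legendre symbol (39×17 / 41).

-1

By multiplicativity, (39·17 / 41) = (39 / 41)·(17 / 41).
First factor (39 / 41):
41 ≡ 1 (mod 4), so quadratic reciprocity gives (39 / 41) = (41 / 39). Reduce: 41 ≡ 2 (mod 39). Now have (2 / 39).
Factor out 2: 2 = 2. Since 39 ≡ 7 (mod 8), (2 / 39) = +1. Now have (1 / 39).
(1 / 39) = 1. Collecting the sign factors: 1.
Second factor (17 / 41):
17 ≡ 1 (mod 4), so quadratic reciprocity gives (17 / 41) = (41 / 17). Reduce: 41 ≡ 7 (mod 17). Now have (7 / 17).
17 ≡ 1 (mod 4), so quadratic reciprocity gives (7 / 17) = (17 / 7). Reduce: 17 ≡ 3 (mod 7). Now have (3 / 7).
Both 3 ≡ 3 and 7 ≡ 3 (mod 4), so reciprocity gives (3 / 7) = -(7 / 3). Reduce: 7 ≡ 1 (mod 3). Now have -(1 / 3).
(1 / 3) = 1. Collecting the sign factors: -1.
Product: (1)·(-1) = -1.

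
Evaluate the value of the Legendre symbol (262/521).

Factor out 2: 262 = 2·131. Since 521 ≡ 1 (mod 8), (2/521) = +1. Now have (131/521).
521 ≡ 1 (mod 4), so quadratic reciprocity gives (131/521) = (521/131). Reduce: 521 ≡ 128 (mod 131). Now have (128/131).
Factor out 2: 128 = 2^7. Since 131 ≡ 3 (mod 8), (2/131) = -1, and (2/131)^7 = -1. Now have -(1/131).
(1/131) = 1. Collecting the sign factors: -1.

-1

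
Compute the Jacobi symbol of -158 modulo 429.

Reduce the numerator: -158 ≡ 271 (mod 429), so (-158/429) = (271/429).
429 ≡ 1 (mod 4), so quadratic reciprocity gives (271/429) = (429/271). Reduce: 429 ≡ 158 (mod 271). Now have (158/271).
Factor out 2: 158 = 2·79. Since 271 ≡ 7 (mod 8), (2/271) = +1. Now have (79/271).
Both 79 ≡ 3 and 271 ≡ 3 (mod 4), so reciprocity gives (79/271) = -(271/79). Reduce: 271 ≡ 34 (mod 79). Now have -(34/79).
Factor out 2: 34 = 2·17. Since 79 ≡ 7 (mod 8), (2/79) = +1. Now have -(17/79).
17 ≡ 1 (mod 4), so quadratic reciprocity gives (17/79) = (79/17). Reduce: 79 ≡ 11 (mod 17). Now have -(11/17).
17 ≡ 1 (mod 4), so quadratic reciprocity gives (11/17) = (17/11). Reduce: 17 ≡ 6 (mod 11). Now have -(6/11).
Factor out 2: 6 = 2·3. Since 11 ≡ 3 (mod 8), (2/11) = -1. Now have (3/11).
Both 3 ≡ 3 and 11 ≡ 3 (mod 4), so reciprocity gives (3/11) = -(11/3). Reduce: 11 ≡ 2 (mod 3). Now have -(2/3).
Factor out 2: 2 = 2. Since 3 ≡ 3 (mod 8), (2/3) = -1. Now have (1/3).
(1/3) = 1. Collecting the sign factors: 1.

1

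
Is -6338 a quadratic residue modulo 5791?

yes

(-6338/5791)
  = (5244/5791)    [-6338 ≡ 5244 mod 5791]
  = (1311/5791)    [5791 ≡ 7 mod 8 ⇒ (2/5791)^2 = +1]
  = -(5791/1311)    [QR: both ≡ 3 mod 4, sign flips]
  = -(547/1311)    [5791 ≡ 547 mod 1311]
  = (1311/547)    [QR: both ≡ 3 mod 4, sign flips]
  = (217/547)    [1311 ≡ 217 mod 547]
  = (547/217)    [QR: 217 ≡ 1 mod 4, sign kept]
  = (113/217)    [547 ≡ 113 mod 217]
  = (217/113)    [QR: 113 ≡ 1 mod 4, sign kept]
  = (104/113)    [217 ≡ 104 mod 113]
  = (13/113)    [113 ≡ 1 mod 8 ⇒ (2/113)^3 = +1]
  = (113/13)    [QR: 13 ≡ 1 mod 4, sign kept]
  = (9/13)    [113 ≡ 9 mod 13]
  = (13/9)    [QR: 9 ≡ 1 mod 4, sign kept]
  = (4/9)    [13 ≡ 4 mod 9]
  = (1/9)    [9 ≡ 1 mod 8 ⇒ (2/9)^2 = +1]
  = 1    [(1/9) = 1]
(-6338/5791) = 1, and 5791 is prime, so -6338 is a quadratic residue mod 5791.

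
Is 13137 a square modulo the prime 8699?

yes

Reduce the numerator: 13137 ≡ 4438 (mod 8699), so (13137|8699) = (4438|8699).
Factor out 2: 4438 = 2·2219. Since 8699 ≡ 3 (mod 8), (2|8699) = -1. Now have -(2219|8699).
Both 2219 ≡ 3 and 8699 ≡ 3 (mod 4), so reciprocity gives (2219|8699) = -(8699|2219). Reduce: 8699 ≡ 2042 (mod 2219). Now have (2042|2219).
Factor out 2: 2042 = 2·1021. Since 2219 ≡ 3 (mod 8), (2|2219) = -1. Now have -(1021|2219).
1021 ≡ 1 (mod 4), so quadratic reciprocity gives (1021|2219) = (2219|1021). Reduce: 2219 ≡ 177 (mod 1021). Now have -(177|1021).
177 ≡ 1 (mod 4), so quadratic reciprocity gives (177|1021) = (1021|177). Reduce: 1021 ≡ 136 (mod 177). Now have -(136|177).
Factor out 2: 136 = 2^3·17. Since 177 ≡ 1 (mod 8), (2|177) = +1, and (2|177)^3 = +1. Now have -(17|177).
17 ≡ 1 (mod 4), so quadratic reciprocity gives (17|177) = (177|17). Reduce: 177 ≡ 7 (mod 17). Now have -(7|17).
17 ≡ 1 (mod 4), so quadratic reciprocity gives (7|17) = (17|7). Reduce: 17 ≡ 3 (mod 7). Now have -(3|7).
Both 3 ≡ 3 and 7 ≡ 3 (mod 4), so reciprocity gives (3|7) = -(7|3). Reduce: 7 ≡ 1 (mod 3). Now have (1|3).
(1|3) = 1. Collecting the sign factors: 1.
The Legendre symbol is 1, so x^2 ≡ 13137 (mod 8699) has solution.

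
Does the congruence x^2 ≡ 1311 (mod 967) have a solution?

no

Reduce the numerator: 1311 ≡ 344 (mod 967), so (1311/967) = (344/967).
Factor out 2: 344 = 2^3·43. Since 967 ≡ 7 (mod 8), (2/967) = +1, and (2/967)^3 = +1. Now have (43/967).
Both 43 ≡ 3 and 967 ≡ 3 (mod 4), so reciprocity gives (43/967) = -(967/43). Reduce: 967 ≡ 21 (mod 43). Now have -(21/43).
21 ≡ 1 (mod 4), so quadratic reciprocity gives (21/43) = (43/21). Reduce: 43 ≡ 1 (mod 21). Now have -(1/21).
(1/21) = 1. Collecting the sign factors: -1.
The Legendre symbol is -1, so x^2 ≡ 1311 (mod 967) has no solution.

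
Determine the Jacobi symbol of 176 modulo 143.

0

(176 / 143)
  = (33 / 143)    [176 ≡ 33 mod 143]
  = (143 / 33)    [QR: 33 ≡ 1 mod 4, sign kept]
  = (11 / 33)    [143 ≡ 11 mod 33]
  = (33 / 11)    [QR: 33 ≡ 1 mod 4, sign kept]
  = (0 / 11)    [33 ≡ 0 mod 11]
  = 0    [numerator 0, gcd > 1]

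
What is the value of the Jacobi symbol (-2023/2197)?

Pull out -1: (-2023/2197) = (-1/2197)·(2023/2197). Since 2197 ≡ 1 (mod 4), (-1/2197) = +1. Now have (2023/2197).
2197 ≡ 1 (mod 4), so quadratic reciprocity gives (2023/2197) = (2197/2023). Reduce: 2197 ≡ 174 (mod 2023). Now have (174/2023).
Factor out 2: 174 = 2·87. Since 2023 ≡ 7 (mod 8), (2/2023) = +1. Now have (87/2023).
Both 87 ≡ 3 and 2023 ≡ 3 (mod 4), so reciprocity gives (87/2023) = -(2023/87). Reduce: 2023 ≡ 22 (mod 87). Now have -(22/87).
Factor out 2: 22 = 2·11. Since 87 ≡ 7 (mod 8), (2/87) = +1. Now have -(11/87).
Both 11 ≡ 3 and 87 ≡ 3 (mod 4), so reciprocity gives (11/87) = -(87/11). Reduce: 87 ≡ 10 (mod 11). Now have (10/11).
Factor out 2: 10 = 2·5. Since 11 ≡ 3 (mod 8), (2/11) = -1. Now have -(5/11).
5 ≡ 1 (mod 4), so quadratic reciprocity gives (5/11) = (11/5). Reduce: 11 ≡ 1 (mod 5). Now have -(1/5).
(1/5) = 1. Collecting the sign factors: -1.

-1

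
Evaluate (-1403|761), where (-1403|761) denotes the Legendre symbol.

-1

(-1403|761)
  = (119|761)    [-1403 ≡ 119 mod 761]
  = (761|119)    [QR: 761 ≡ 1 mod 4, sign kept]
  = (47|119)    [761 ≡ 47 mod 119]
  = -(119|47)    [QR: both ≡ 3 mod 4, sign flips]
  = -(25|47)    [119 ≡ 25 mod 47]
  = -(47|25)    [QR: 25 ≡ 1 mod 4, sign kept]
  = -(22|25)    [47 ≡ 22 mod 25]
  = -(11|25)    [25 ≡ 1 mod 8 ⇒ (2|25) = +1]
  = -(25|11)    [QR: 25 ≡ 1 mod 4, sign kept]
  = -(3|11)    [25 ≡ 3 mod 11]
  = (11|3)    [QR: both ≡ 3 mod 4, sign flips]
  = (2|3)    [11 ≡ 2 mod 3]
  = -(1|3)    [3 ≡ 3 mod 8 ⇒ (2|3) = -1]
  = -1    [(1|3) = 1]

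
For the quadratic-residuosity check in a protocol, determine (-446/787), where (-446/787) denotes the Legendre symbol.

1

Pull out -1: (-446/787) = (-1/787)·(446/787). Since 787 ≡ 3 (mod 4), (-1/787) = -1. Now have -(446/787).
Factor out 2: 446 = 2·223. Since 787 ≡ 3 (mod 8), (2/787) = -1. Now have (223/787).
Both 223 ≡ 3 and 787 ≡ 3 (mod 4), so reciprocity gives (223/787) = -(787/223). Reduce: 787 ≡ 118 (mod 223). Now have -(118/223).
Factor out 2: 118 = 2·59. Since 223 ≡ 7 (mod 8), (2/223) = +1. Now have -(59/223).
Both 59 ≡ 3 and 223 ≡ 3 (mod 4), so reciprocity gives (59/223) = -(223/59). Reduce: 223 ≡ 46 (mod 59). Now have (46/59).
Factor out 2: 46 = 2·23. Since 59 ≡ 3 (mod 8), (2/59) = -1. Now have -(23/59).
Both 23 ≡ 3 and 59 ≡ 3 (mod 4), so reciprocity gives (23/59) = -(59/23). Reduce: 59 ≡ 13 (mod 23). Now have (13/23).
13 ≡ 1 (mod 4), so quadratic reciprocity gives (13/23) = (23/13). Reduce: 23 ≡ 10 (mod 13). Now have (10/13).
Factor out 2: 10 = 2·5. Since 13 ≡ 5 (mod 8), (2/13) = -1. Now have -(5/13).
5 ≡ 1 (mod 4), so quadratic reciprocity gives (5/13) = (13/5). Reduce: 13 ≡ 3 (mod 5). Now have -(3/5).
5 ≡ 1 (mod 4), so quadratic reciprocity gives (3/5) = (5/3). Reduce: 5 ≡ 2 (mod 3). Now have -(2/3).
Factor out 2: 2 = 2. Since 3 ≡ 3 (mod 8), (2/3) = -1. Now have (1/3).
(1/3) = 1. Collecting the sign factors: 1.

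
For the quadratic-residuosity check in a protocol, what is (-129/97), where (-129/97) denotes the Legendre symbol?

1

(-129/97)
  = (129/97)    [97 ≡ 1 mod 4 ⇒ (-1/97) = +1]
  = (32/97)    [129 ≡ 32 mod 97]
  = (1/97)    [97 ≡ 1 mod 8 ⇒ (2/97)^5 = +1]
  = 1    [(1/97) = 1]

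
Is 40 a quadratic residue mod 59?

no

(40|59)
  = -(5|59)    [59 ≡ 3 mod 8 ⇒ (2|59)^3 = -1]
  = -(59|5)    [QR: 5 ≡ 1 mod 4, sign kept]
  = -(4|5)    [59 ≡ 4 mod 5]
  = -(1|5)    [5 ≡ 5 mod 8 ⇒ (2|5)^2 = +1]
  = -1    [(1|5) = 1]
The Legendre symbol is -1, so x^2 ≡ 40 (mod 59) has no solution.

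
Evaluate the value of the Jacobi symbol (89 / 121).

(89 / 121)
  = (121 / 89)    [QR: 89 ≡ 1 mod 4, sign kept]
  = (32 / 89)    [121 ≡ 32 mod 89]
  = (1 / 89)    [89 ≡ 1 mod 8 ⇒ (2 / 89)^5 = +1]
  = 1    [(1 / 89) = 1]

1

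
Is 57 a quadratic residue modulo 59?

(57|59)
  = (59|57)    [QR: 57 ≡ 1 mod 4, sign kept]
  = (2|57)    [59 ≡ 2 mod 57]
  = (1|57)    [57 ≡ 1 mod 8 ⇒ (2|57) = +1]
  = 1    [(1|57) = 1]
The Legendre symbol is 1, so x^2 ≡ 57 (mod 59) has solution.

yes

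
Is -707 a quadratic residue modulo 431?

(-707|431)
  = -(707|431)    [431 ≡ 3 mod 4 ⇒ (-1|431) = -1]
  = -(276|431)    [707 ≡ 276 mod 431]
  = -(69|431)    [431 ≡ 7 mod 8 ⇒ (2|431)^2 = +1]
  = -(431|69)    [QR: 69 ≡ 1 mod 4, sign kept]
  = -(17|69)    [431 ≡ 17 mod 69]
  = -(69|17)    [QR: 17 ≡ 1 mod 4, sign kept]
  = -(1|17)    [69 ≡ 1 mod 17]
  = -1    [(1|17) = 1]
(-707|431) = -1, and 431 is prime, so -707 is not a quadratic residue mod 431.

no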